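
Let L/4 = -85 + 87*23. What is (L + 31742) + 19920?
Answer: 59326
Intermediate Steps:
L = 7664 (L = 4*(-85 + 87*23) = 4*(-85 + 2001) = 4*1916 = 7664)
(L + 31742) + 19920 = (7664 + 31742) + 19920 = 39406 + 19920 = 59326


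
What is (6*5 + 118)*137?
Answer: 20276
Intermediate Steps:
(6*5 + 118)*137 = (30 + 118)*137 = 148*137 = 20276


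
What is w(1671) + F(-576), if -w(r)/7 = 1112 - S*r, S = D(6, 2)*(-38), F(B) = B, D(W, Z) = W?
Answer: -2675276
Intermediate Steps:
S = -228 (S = 6*(-38) = -228)
w(r) = -7784 - 1596*r (w(r) = -7*(1112 - (-228)*r) = -7*(1112 + 228*r) = -7784 - 1596*r)
w(1671) + F(-576) = (-7784 - 1596*1671) - 576 = (-7784 - 2666916) - 576 = -2674700 - 576 = -2675276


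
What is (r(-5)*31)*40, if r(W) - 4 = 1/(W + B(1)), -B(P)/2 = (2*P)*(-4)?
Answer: 55800/11 ≈ 5072.7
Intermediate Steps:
B(P) = 16*P (B(P) = -2*2*P*(-4) = -(-16)*P = 16*P)
r(W) = 4 + 1/(16 + W) (r(W) = 4 + 1/(W + 16*1) = 4 + 1/(W + 16) = 4 + 1/(16 + W))
(r(-5)*31)*40 = (((65 + 4*(-5))/(16 - 5))*31)*40 = (((65 - 20)/11)*31)*40 = (((1/11)*45)*31)*40 = ((45/11)*31)*40 = (1395/11)*40 = 55800/11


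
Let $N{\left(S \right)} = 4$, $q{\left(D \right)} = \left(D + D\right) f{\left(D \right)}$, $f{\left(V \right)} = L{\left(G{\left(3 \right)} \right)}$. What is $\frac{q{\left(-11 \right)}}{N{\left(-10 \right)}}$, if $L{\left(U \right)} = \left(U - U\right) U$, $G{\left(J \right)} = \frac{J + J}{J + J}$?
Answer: $0$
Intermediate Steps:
$G{\left(J \right)} = 1$ ($G{\left(J \right)} = \frac{2 J}{2 J} = 2 J \frac{1}{2 J} = 1$)
$L{\left(U \right)} = 0$ ($L{\left(U \right)} = 0 U = 0$)
$f{\left(V \right)} = 0$
$q{\left(D \right)} = 0$ ($q{\left(D \right)} = \left(D + D\right) 0 = 2 D 0 = 0$)
$\frac{q{\left(-11 \right)}}{N{\left(-10 \right)}} = \frac{0}{4} = 0 \cdot \frac{1}{4} = 0$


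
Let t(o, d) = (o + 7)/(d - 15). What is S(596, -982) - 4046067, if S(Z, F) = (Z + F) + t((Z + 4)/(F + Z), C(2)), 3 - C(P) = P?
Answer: -10933517057/2702 ≈ -4.0465e+6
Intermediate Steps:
C(P) = 3 - P
t(o, d) = (7 + o)/(-15 + d)
S(Z, F) = -1/2 + F + Z - (4 + Z)/(14*(F + Z)) (S(Z, F) = (Z + F) + (7 + (Z + 4)/(F + Z))/(-15 + (3 - 1*2)) = (F + Z) + (7 + (4 + Z)/(F + Z))/(-15 + (3 - 2)) = (F + Z) + (7 + (4 + Z)/(F + Z))/(-15 + 1) = (F + Z) + (7 + (4 + Z)/(F + Z))/(-14) = (F + Z) - (7 + (4 + Z)/(F + Z))/14 = (F + Z) + (-1/2 - (4 + Z)/(14*(F + Z))) = -1/2 + F + Z - (4 + Z)/(14*(F + Z)))
S(596, -982) - 4046067 = (-4 - 1*596 + 7*(-982 + 596)*(-1 + 2*(-982) + 2*596))/(14*(-982 + 596)) - 4046067 = (1/14)*(-4 - 596 + 7*(-386)*(-1 - 1964 + 1192))/(-386) - 4046067 = (1/14)*(-1/386)*(-4 - 596 + 7*(-386)*(-773)) - 4046067 = (1/14)*(-1/386)*(-4 - 596 + 2088646) - 4046067 = (1/14)*(-1/386)*2088046 - 4046067 = -1044023/2702 - 4046067 = -10933517057/2702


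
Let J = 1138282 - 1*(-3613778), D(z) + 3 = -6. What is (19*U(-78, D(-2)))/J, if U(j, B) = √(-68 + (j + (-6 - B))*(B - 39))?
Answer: 19*√883/2376030 ≈ 0.00023762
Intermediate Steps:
D(z) = -9 (D(z) = -3 - 6 = -9)
J = 4752060 (J = 1138282 + 3613778 = 4752060)
U(j, B) = √(-68 + (-39 + B)*(-6 + j - B)) (U(j, B) = √(-68 + (-6 + j - B)*(-39 + B)) = √(-68 + (-39 + B)*(-6 + j - B)))
(19*U(-78, D(-2)))/J = (19*√(166 - 1*(-9)² - 39*(-78) + 33*(-9) - 9*(-78)))/4752060 = (19*√(166 - 1*81 + 3042 - 297 + 702))*(1/4752060) = (19*√(166 - 81 + 3042 - 297 + 702))*(1/4752060) = (19*√3532)*(1/4752060) = (19*(2*√883))*(1/4752060) = (38*√883)*(1/4752060) = 19*√883/2376030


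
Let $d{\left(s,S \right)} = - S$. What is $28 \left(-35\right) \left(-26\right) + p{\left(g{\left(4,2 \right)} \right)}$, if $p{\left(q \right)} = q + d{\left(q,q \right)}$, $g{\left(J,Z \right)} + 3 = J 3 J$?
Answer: $25480$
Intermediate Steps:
$g{\left(J,Z \right)} = -3 + 3 J^{2}$ ($g{\left(J,Z \right)} = -3 + J 3 J = -3 + 3 J J = -3 + 3 J^{2}$)
$p{\left(q \right)} = 0$ ($p{\left(q \right)} = q - q = 0$)
$28 \left(-35\right) \left(-26\right) + p{\left(g{\left(4,2 \right)} \right)} = 28 \left(-35\right) \left(-26\right) + 0 = \left(-980\right) \left(-26\right) + 0 = 25480 + 0 = 25480$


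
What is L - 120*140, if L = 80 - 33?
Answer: -16753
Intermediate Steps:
L = 47
L - 120*140 = 47 - 120*140 = 47 - 16800 = -16753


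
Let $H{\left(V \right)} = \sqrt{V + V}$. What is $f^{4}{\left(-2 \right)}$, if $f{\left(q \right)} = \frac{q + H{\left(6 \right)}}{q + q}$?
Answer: $\frac{7}{4} - \sqrt{3} \approx 0.017949$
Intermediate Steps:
$H{\left(V \right)} = \sqrt{2} \sqrt{V}$ ($H{\left(V \right)} = \sqrt{2 V} = \sqrt{2} \sqrt{V}$)
$f{\left(q \right)} = \frac{q + 2 \sqrt{3}}{2 q}$ ($f{\left(q \right)} = \frac{q + \sqrt{2} \sqrt{6}}{q + q} = \frac{q + 2 \sqrt{3}}{2 q}$)
$f^{4}{\left(-2 \right)} = \left(\frac{\sqrt{3} + \frac{1}{2} \left(-2\right)}{-2}\right)^{4} = \left(- \frac{\sqrt{3} - 1}{2}\right)^{4} = \left(- \frac{-1 + \sqrt{3}}{2}\right)^{4} = \left(\frac{1}{2} - \frac{\sqrt{3}}{2}\right)^{4}$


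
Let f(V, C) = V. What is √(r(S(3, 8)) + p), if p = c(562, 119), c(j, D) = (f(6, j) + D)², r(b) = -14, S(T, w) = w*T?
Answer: √15611 ≈ 124.94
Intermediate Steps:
S(T, w) = T*w
c(j, D) = (6 + D)²
p = 15625 (p = (6 + 119)² = 125² = 15625)
√(r(S(3, 8)) + p) = √(-14 + 15625) = √15611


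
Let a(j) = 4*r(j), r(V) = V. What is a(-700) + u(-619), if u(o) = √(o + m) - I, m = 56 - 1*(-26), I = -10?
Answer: -2790 + I*√537 ≈ -2790.0 + 23.173*I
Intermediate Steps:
m = 82 (m = 56 + 26 = 82)
a(j) = 4*j
u(o) = 10 + √(82 + o) (u(o) = √(o + 82) - 1*(-10) = √(82 + o) + 10 = 10 + √(82 + o))
a(-700) + u(-619) = 4*(-700) + (10 + √(82 - 619)) = -2800 + (10 + √(-537)) = -2800 + (10 + I*√537) = -2790 + I*√537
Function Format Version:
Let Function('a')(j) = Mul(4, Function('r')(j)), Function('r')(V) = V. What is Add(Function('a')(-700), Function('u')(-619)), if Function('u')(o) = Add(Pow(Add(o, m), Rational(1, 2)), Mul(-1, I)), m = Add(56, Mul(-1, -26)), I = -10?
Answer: Add(-2790, Mul(I, Pow(537, Rational(1, 2)))) ≈ Add(-2790.0, Mul(23.173, I))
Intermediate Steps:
m = 82 (m = Add(56, 26) = 82)
Function('a')(j) = Mul(4, j)
Function('u')(o) = Add(10, Pow(Add(82, o), Rational(1, 2))) (Function('u')(o) = Add(Pow(Add(o, 82), Rational(1, 2)), Mul(-1, -10)) = Add(Pow(Add(82, o), Rational(1, 2)), 10) = Add(10, Pow(Add(82, o), Rational(1, 2))))
Add(Function('a')(-700), Function('u')(-619)) = Add(Mul(4, -700), Add(10, Pow(Add(82, -619), Rational(1, 2)))) = Add(-2800, Add(10, Pow(-537, Rational(1, 2)))) = Add(-2800, Add(10, Mul(I, Pow(537, Rational(1, 2))))) = Add(-2790, Mul(I, Pow(537, Rational(1, 2))))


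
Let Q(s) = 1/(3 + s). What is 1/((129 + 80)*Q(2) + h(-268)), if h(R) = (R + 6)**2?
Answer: 5/343429 ≈ 1.4559e-5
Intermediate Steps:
h(R) = (6 + R)**2
1/((129 + 80)*Q(2) + h(-268)) = 1/((129 + 80)/(3 + 2) + (6 - 268)**2) = 1/(209/5 + (-262)**2) = 1/(209*(1/5) + 68644) = 1/(209/5 + 68644) = 1/(343429/5) = 5/343429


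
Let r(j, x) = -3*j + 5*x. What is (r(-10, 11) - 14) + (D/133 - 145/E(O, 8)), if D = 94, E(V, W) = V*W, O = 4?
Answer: 285899/4256 ≈ 67.176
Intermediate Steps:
(r(-10, 11) - 14) + (D/133 - 145/E(O, 8)) = ((-3*(-10) + 5*11) - 14) + (94/133 - 145/(4*8)) = ((30 + 55) - 14) + (94*(1/133) - 145/32) = (85 - 14) + (94/133 - 145*1/32) = 71 + (94/133 - 145/32) = 71 - 16277/4256 = 285899/4256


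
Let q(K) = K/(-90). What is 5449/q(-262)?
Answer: 245205/131 ≈ 1871.8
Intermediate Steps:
q(K) = -K/90 (q(K) = K*(-1/90) = -K/90)
5449/q(-262) = 5449/((-1/90*(-262))) = 5449/(131/45) = 5449*(45/131) = 245205/131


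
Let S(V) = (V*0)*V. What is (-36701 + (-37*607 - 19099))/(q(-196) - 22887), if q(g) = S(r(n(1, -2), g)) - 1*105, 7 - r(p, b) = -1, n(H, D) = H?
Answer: 78259/22992 ≈ 3.4037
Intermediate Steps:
r(p, b) = 8 (r(p, b) = 7 - 1*(-1) = 7 + 1 = 8)
S(V) = 0 (S(V) = 0*V = 0)
q(g) = -105 (q(g) = 0 - 1*105 = 0 - 105 = -105)
(-36701 + (-37*607 - 19099))/(q(-196) - 22887) = (-36701 + (-37*607 - 19099))/(-105 - 22887) = (-36701 + (-22459 - 19099))/(-22992) = (-36701 - 41558)*(-1/22992) = -78259*(-1/22992) = 78259/22992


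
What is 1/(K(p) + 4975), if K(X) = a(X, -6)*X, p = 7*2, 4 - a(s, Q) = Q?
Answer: 1/5115 ≈ 0.00019550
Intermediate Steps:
a(s, Q) = 4 - Q
p = 14
K(X) = 10*X (K(X) = (4 - 1*(-6))*X = (4 + 6)*X = 10*X)
1/(K(p) + 4975) = 1/(10*14 + 4975) = 1/(140 + 4975) = 1/5115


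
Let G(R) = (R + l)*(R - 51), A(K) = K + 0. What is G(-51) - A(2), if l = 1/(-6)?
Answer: 5217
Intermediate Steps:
l = -1/6 ≈ -0.16667
A(K) = K
G(R) = (-51 + R)*(-1/6 + R) (G(R) = (R - 1/6)*(R - 51) = (-1/6 + R)*(-51 + R) = (-51 + R)*(-1/6 + R))
G(-51) - A(2) = (17/2 + (-51)**2 - 307/6*(-51)) - 1*2 = (17/2 + 2601 + 5219/2) - 2 = 5219 - 2 = 5217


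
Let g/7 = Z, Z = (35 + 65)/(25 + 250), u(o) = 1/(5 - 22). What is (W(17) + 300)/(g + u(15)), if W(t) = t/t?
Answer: 56287/465 ≈ 121.05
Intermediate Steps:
u(o) = -1/17 (u(o) = 1/(-17) = -1/17)
W(t) = 1
Z = 4/11 (Z = 100/275 = 100*(1/275) = 4/11 ≈ 0.36364)
g = 28/11 (g = 7*(4/11) = 28/11 ≈ 2.5455)
(W(17) + 300)/(g + u(15)) = (1 + 300)/(28/11 - 1/17) = 301/(465/187) = 301*(187/465) = 56287/465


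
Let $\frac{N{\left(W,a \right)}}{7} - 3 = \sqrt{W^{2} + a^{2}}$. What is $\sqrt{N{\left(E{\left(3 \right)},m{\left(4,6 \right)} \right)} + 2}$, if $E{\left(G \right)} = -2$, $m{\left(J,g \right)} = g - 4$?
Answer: $\sqrt{23 + 14 \sqrt{2}} \approx 6.5421$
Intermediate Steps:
$m{\left(J,g \right)} = -4 + g$
$N{\left(W,a \right)} = 21 + 7 \sqrt{W^{2} + a^{2}}$
$\sqrt{N{\left(E{\left(3 \right)},m{\left(4,6 \right)} \right)} + 2} = \sqrt{\left(21 + 7 \sqrt{\left(-2\right)^{2} + \left(-4 + 6\right)^{2}}\right) + 2} = \sqrt{\left(21 + 7 \sqrt{4 + 2^{2}}\right) + 2} = \sqrt{\left(21 + 7 \sqrt{4 + 4}\right) + 2} = \sqrt{\left(21 + 7 \sqrt{8}\right) + 2} = \sqrt{\left(21 + 7 \cdot 2 \sqrt{2}\right) + 2} = \sqrt{\left(21 + 14 \sqrt{2}\right) + 2} = \sqrt{23 + 14 \sqrt{2}}$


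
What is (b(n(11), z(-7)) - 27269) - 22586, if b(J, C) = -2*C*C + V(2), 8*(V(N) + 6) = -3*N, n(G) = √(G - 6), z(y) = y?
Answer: -199839/4 ≈ -49960.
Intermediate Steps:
n(G) = √(-6 + G)
V(N) = -6 - 3*N/8 (V(N) = -6 + (-3*N)/8 = -6 - 3*N/8)
b(J, C) = -27/4 - 2*C² (b(J, C) = -2*C*C + (-6 - 3/8*2) = -2*C² + (-6 - ¾) = -2*C² - 27/4 = -27/4 - 2*C²)
(b(n(11), z(-7)) - 27269) - 22586 = ((-27/4 - 2*(-7)²) - 27269) - 22586 = ((-27/4 - 2*49) - 27269) - 22586 = ((-27/4 - 98) - 27269) - 22586 = (-419/4 - 27269) - 22586 = -109495/4 - 22586 = -199839/4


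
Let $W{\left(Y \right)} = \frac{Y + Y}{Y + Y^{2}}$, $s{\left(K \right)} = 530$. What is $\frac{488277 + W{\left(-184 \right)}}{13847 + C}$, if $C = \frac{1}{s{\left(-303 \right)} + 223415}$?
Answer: $\frac{20010535828105}{567476854128} \approx 35.262$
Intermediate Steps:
$W{\left(Y \right)} = \frac{2 Y}{Y + Y^{2}}$
$C = \frac{1}{223945}$ ($C = \frac{1}{530 + 223415} = \frac{1}{223945} \approx 4.4654 \cdot 10^{-6}$)
$\frac{488277 + W{\left(-184 \right)}}{13847 + C} = \frac{488277 + \frac{2}{1 - 184}}{13847 + \frac{1}{223945}} = \frac{488277 + \frac{2}{-183}}{\frac{3100966416}{223945}} = \left(488277 + 2 \left(- \frac{1}{183}\right)\right) \frac{223945}{3100966416} = \left(488277 - \frac{2}{183}\right) \frac{223945}{3100966416} = \frac{89354689}{183} \cdot \frac{223945}{3100966416} = \frac{20010535828105}{567476854128}$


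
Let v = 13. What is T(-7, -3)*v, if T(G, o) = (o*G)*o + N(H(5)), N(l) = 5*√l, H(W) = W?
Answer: -819 + 65*√5 ≈ -673.66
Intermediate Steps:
T(G, o) = 5*√5 + G*o² (T(G, o) = (o*G)*o + 5*√5 = (G*o)*o + 5*√5 = G*o² + 5*√5 = 5*√5 + G*o²)
T(-7, -3)*v = (5*√5 - 7*(-3)²)*13 = (5*√5 - 7*9)*13 = (5*√5 - 63)*13 = (-63 + 5*√5)*13 = -819 + 65*√5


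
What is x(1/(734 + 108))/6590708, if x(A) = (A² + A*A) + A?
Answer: 211/1168143676628 ≈ 1.8063e-10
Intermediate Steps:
x(A) = A + 2*A² (x(A) = (A² + A²) + A = 2*A² + A = A + 2*A²)
x(1/(734 + 108))/6590708 = ((1 + 2/(734 + 108))/(734 + 108))/6590708 = ((1 + 2/842)/842)*(1/6590708) = ((1 + 2*(1/842))/842)*(1/6590708) = ((1 + 1/421)/842)*(1/6590708) = ((1/842)*(422/421))*(1/6590708) = (211/177241)*(1/6590708) = 211/1168143676628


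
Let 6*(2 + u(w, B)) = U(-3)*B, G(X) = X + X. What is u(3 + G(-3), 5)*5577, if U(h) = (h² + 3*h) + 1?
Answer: -13013/2 ≈ -6506.5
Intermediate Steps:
U(h) = 1 + h² + 3*h
G(X) = 2*X
u(w, B) = -2 + B/6 (u(w, B) = -2 + ((1 + (-3)² + 3*(-3))*B)/6 = -2 + ((1 + 9 - 9)*B)/6 = -2 + (1*B)/6 = -2 + B/6)
u(3 + G(-3), 5)*5577 = (-2 + (⅙)*5)*5577 = (-2 + ⅚)*5577 = -7/6*5577 = -13013/2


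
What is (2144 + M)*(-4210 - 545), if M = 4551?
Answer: -31834725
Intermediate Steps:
(2144 + M)*(-4210 - 545) = (2144 + 4551)*(-4210 - 545) = 6695*(-4755) = -31834725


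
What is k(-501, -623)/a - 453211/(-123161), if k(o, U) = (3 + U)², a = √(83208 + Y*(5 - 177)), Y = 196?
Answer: 453211/123161 + 96100*√12374/6187 ≈ 1731.5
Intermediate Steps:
a = 2*√12374 (a = √(83208 + 196*(5 - 177)) = √(83208 + 196*(-172)) = √(83208 - 33712) = √49496 = 2*√12374 ≈ 222.48)
k(-501, -623)/a - 453211/(-123161) = (3 - 623)²/((2*√12374)) - 453211/(-123161) = (-620)²*(√12374/24748) - 453211*(-1/123161) = 384400*(√12374/24748) + 453211/123161 = 96100*√12374/6187 + 453211/123161 = 453211/123161 + 96100*√12374/6187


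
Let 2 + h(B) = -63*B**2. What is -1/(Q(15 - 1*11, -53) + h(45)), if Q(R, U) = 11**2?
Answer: 1/127456 ≈ 7.8458e-6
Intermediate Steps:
Q(R, U) = 121
h(B) = -2 - 63*B**2
-1/(Q(15 - 1*11, -53) + h(45)) = -1/(121 + (-2 - 63*45**2)) = -1/(121 + (-2 - 63*2025)) = -1/(121 + (-2 - 127575)) = -1/(121 - 127577) = -1/(-127456) = -1*(-1/127456) = 1/127456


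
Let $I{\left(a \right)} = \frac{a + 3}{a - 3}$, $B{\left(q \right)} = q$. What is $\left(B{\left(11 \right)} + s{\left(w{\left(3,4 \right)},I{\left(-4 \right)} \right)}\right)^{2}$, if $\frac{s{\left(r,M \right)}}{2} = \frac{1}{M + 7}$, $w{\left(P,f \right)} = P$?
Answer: $\frac{79524}{625} \approx 127.24$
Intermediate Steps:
$I{\left(a \right)} = \frac{3 + a}{-3 + a}$
$s{\left(r,M \right)} = \frac{2}{7 + M}$ ($s{\left(r,M \right)} = \frac{2}{M + 7} = \frac{2}{7 + M}$)
$\left(B{\left(11 \right)} + s{\left(w{\left(3,4 \right)},I{\left(-4 \right)} \right)}\right)^{2} = \left(11 + \frac{2}{7 + \frac{3 - 4}{-3 - 4}}\right)^{2} = \left(11 + \frac{2}{7 + \frac{1}{-7} \left(-1\right)}\right)^{2} = \left(11 + \frac{2}{7 - - \frac{1}{7}}\right)^{2} = \left(11 + \frac{2}{7 + \frac{1}{7}}\right)^{2} = \left(11 + \frac{2}{\frac{50}{7}}\right)^{2} = \left(11 + 2 \cdot \frac{7}{50}\right)^{2} = \left(11 + \frac{7}{25}\right)^{2} = \left(\frac{282}{25}\right)^{2} = \frac{79524}{625}$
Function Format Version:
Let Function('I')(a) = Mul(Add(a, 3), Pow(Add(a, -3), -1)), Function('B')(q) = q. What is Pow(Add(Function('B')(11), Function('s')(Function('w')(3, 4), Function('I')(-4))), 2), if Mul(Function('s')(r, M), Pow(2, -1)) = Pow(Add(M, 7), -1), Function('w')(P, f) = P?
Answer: Rational(79524, 625) ≈ 127.24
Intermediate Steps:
Function('I')(a) = Mul(Pow(Add(-3, a), -1), Add(3, a)) (Function('I')(a) = Mul(Add(3, a), Pow(Add(-3, a), -1)) = Mul(Pow(Add(-3, a), -1), Add(3, a)))
Function('s')(r, M) = Mul(2, Pow(Add(7, M), -1)) (Function('s')(r, M) = Mul(2, Pow(Add(M, 7), -1)) = Mul(2, Pow(Add(7, M), -1)))
Pow(Add(Function('B')(11), Function('s')(Function('w')(3, 4), Function('I')(-4))), 2) = Pow(Add(11, Mul(2, Pow(Add(7, Mul(Pow(Add(-3, -4), -1), Add(3, -4))), -1))), 2) = Pow(Add(11, Mul(2, Pow(Add(7, Mul(Pow(-7, -1), -1)), -1))), 2) = Pow(Add(11, Mul(2, Pow(Add(7, Mul(Rational(-1, 7), -1)), -1))), 2) = Pow(Add(11, Mul(2, Pow(Add(7, Rational(1, 7)), -1))), 2) = Pow(Add(11, Mul(2, Pow(Rational(50, 7), -1))), 2) = Pow(Add(11, Mul(2, Rational(7, 50))), 2) = Pow(Add(11, Rational(7, 25)), 2) = Pow(Rational(282, 25), 2) = Rational(79524, 625)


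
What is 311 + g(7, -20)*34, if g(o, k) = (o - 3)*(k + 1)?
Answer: -2273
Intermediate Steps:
g(o, k) = (1 + k)*(-3 + o) (g(o, k) = (-3 + o)*(1 + k) = (1 + k)*(-3 + o))
311 + g(7, -20)*34 = 311 + (-3 + 7 - 3*(-20) - 20*7)*34 = 311 + (-3 + 7 + 60 - 140)*34 = 311 - 76*34 = 311 - 2584 = -2273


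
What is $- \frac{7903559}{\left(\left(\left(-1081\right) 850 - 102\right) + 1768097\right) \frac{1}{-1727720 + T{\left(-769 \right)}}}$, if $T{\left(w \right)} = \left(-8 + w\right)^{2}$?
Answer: $\frac{807593562179}{77195} \approx 1.0462 \cdot 10^{7}$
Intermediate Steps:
$- \frac{7903559}{\left(\left(\left(-1081\right) 850 - 102\right) + 1768097\right) \frac{1}{-1727720 + T{\left(-769 \right)}}} = - \frac{7903559}{\left(\left(\left(-1081\right) 850 - 102\right) + 1768097\right) \frac{1}{-1727720 + \left(-8 - 769\right)^{2}}} = - \frac{7903559}{\left(\left(-918850 - 102\right) + 1768097\right) \frac{1}{-1727720 + \left(-777\right)^{2}}} = - \frac{7903559}{\left(-918952 + 1768097\right) \frac{1}{-1727720 + 603729}} = - \frac{7903559}{849145 \frac{1}{-1123991}} = - \frac{7903559}{849145 \left(- \frac{1}{1123991}\right)} = - \frac{7903559}{- \frac{77195}{102181}} = \left(-7903559\right) \left(- \frac{102181}{77195}\right) = \frac{807593562179}{77195}$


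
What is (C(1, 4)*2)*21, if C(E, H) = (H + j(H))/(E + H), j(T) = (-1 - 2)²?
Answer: 546/5 ≈ 109.20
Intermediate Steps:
j(T) = 9 (j(T) = (-3)² = 9)
C(E, H) = (9 + H)/(E + H) (C(E, H) = (H + 9)/(E + H) = (9 + H)/(E + H))
(C(1, 4)*2)*21 = (((9 + 4)/(1 + 4))*2)*21 = ((13/5)*2)*21 = (26/5)*21 = 546/5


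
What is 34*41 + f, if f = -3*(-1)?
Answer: 1397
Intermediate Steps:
f = 3
34*41 + f = 34*41 + 3 = 1394 + 3 = 1397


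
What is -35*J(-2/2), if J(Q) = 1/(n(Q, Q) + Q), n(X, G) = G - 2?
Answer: 35/4 ≈ 8.7500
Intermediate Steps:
n(X, G) = -2 + G
J(Q) = 1/(-2 + 2*Q) (J(Q) = 1/((-2 + Q) + Q) = 1/(-2 + 2*Q))
-35*J(-2/2) = -35/(2*(-1 - 2/2)) = -35/(2*(-1 + (1/2)*(-2))) = -35/(2*(-1 - 1)) = -35/(2*(-2)) = -35*(-1)/(2*2) = -35*(-1/4) = 35/4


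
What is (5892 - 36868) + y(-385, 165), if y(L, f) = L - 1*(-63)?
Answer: -31298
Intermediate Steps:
y(L, f) = 63 + L (y(L, f) = L + 63 = 63 + L)
(5892 - 36868) + y(-385, 165) = (5892 - 36868) + (63 - 385) = -30976 - 322 = -31298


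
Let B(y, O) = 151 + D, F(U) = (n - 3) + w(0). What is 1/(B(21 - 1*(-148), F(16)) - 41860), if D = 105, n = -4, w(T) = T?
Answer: -1/41604 ≈ -2.4036e-5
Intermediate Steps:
F(U) = -7 (F(U) = (-4 - 3) + 0 = -7 + 0 = -7)
B(y, O) = 256 (B(y, O) = 151 + 105 = 256)
1/(B(21 - 1*(-148), F(16)) - 41860) = 1/(256 - 41860) = 1/(-41604) = -1/41604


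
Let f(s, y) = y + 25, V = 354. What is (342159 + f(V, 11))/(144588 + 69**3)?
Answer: 114065/157699 ≈ 0.72331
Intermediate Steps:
f(s, y) = 25 + y
(342159 + f(V, 11))/(144588 + 69**3) = (342159 + (25 + 11))/(144588 + 69**3) = (342159 + 36)/(144588 + 328509) = 342195/473097 = 342195*(1/473097) = 114065/157699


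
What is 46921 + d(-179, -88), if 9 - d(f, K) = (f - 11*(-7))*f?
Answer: 28672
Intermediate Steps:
d(f, K) = 9 - f*(77 + f) (d(f, K) = 9 - (f - 11*(-7))*f = 9 - (f + 77)*f = 9 - (77 + f)*f = 9 - f*(77 + f))
46921 + d(-179, -88) = 46921 + (9 - 1*(-179)² - 77*(-179)) = 46921 + (9 - 1*32041 + 13783) = 46921 + (9 - 32041 + 13783) = 46921 - 18249 = 28672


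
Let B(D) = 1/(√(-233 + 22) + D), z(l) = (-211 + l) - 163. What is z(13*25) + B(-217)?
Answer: -2317917/47300 - I*√211/47300 ≈ -49.005 - 0.0003071*I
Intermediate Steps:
z(l) = -374 + l
B(D) = 1/(D + I*√211) (B(D) = 1/(√(-211) + D) = 1/(I*√211 + D) = 1/(D + I*√211))
z(13*25) + B(-217) = (-374 + 13*25) + 1/(-217 + I*√211) = (-374 + 325) + 1/(-217 + I*√211) = -49 + 1/(-217 + I*√211)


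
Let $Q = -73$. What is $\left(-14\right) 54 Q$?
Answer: $55188$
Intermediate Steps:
$\left(-14\right) 54 Q = \left(-14\right) 54 \left(-73\right) = \left(-756\right) \left(-73\right) = 55188$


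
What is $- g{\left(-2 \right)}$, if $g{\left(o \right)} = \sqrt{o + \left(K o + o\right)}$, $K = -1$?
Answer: $- i \sqrt{2} \approx - 1.4142 i$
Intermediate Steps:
$g{\left(o \right)} = \sqrt{o}$ ($g{\left(o \right)} = \sqrt{o + \left(- o + o\right)} = \sqrt{o + 0} = \sqrt{o}$)
$- g{\left(-2 \right)} = - \sqrt{-2} = - i \sqrt{2}$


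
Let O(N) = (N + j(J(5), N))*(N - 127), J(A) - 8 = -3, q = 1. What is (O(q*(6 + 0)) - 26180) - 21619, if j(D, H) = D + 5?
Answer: -49735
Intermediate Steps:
J(A) = 5 (J(A) = 8 - 3 = 5)
j(D, H) = 5 + D
O(N) = (-127 + N)*(10 + N) (O(N) = (N + (5 + 5))*(N - 127) = (N + 10)*(-127 + N) = (10 + N)*(-127 + N) = (-127 + N)*(10 + N))
(O(q*(6 + 0)) - 26180) - 21619 = ((-1270 + (1*(6 + 0))² - 117*(6 + 0)) - 26180) - 21619 = ((-1270 + (1*6)² - 117*6) - 26180) - 21619 = ((-1270 + 6² - 117*6) - 26180) - 21619 = ((-1270 + 36 - 702) - 26180) - 21619 = (-1936 - 26180) - 21619 = -28116 - 21619 = -49735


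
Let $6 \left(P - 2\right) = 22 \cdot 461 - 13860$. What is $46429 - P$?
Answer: $\frac{141140}{3} \approx 47047.0$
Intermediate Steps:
$P = - \frac{1853}{3}$ ($P = 2 + \frac{22 \cdot 461 - 13860}{6} = 2 + \frac{10142 - 13860}{6} = 2 + \frac{1}{6} \left(-3718\right) = 2 - \frac{1859}{3} = - \frac{1853}{3} \approx -617.67$)
$46429 - P = 46429 - - \frac{1853}{3} = 46429 + \frac{1853}{3} = \frac{141140}{3}$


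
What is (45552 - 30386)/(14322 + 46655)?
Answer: 15166/60977 ≈ 0.24872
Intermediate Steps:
(45552 - 30386)/(14322 + 46655) = 15166/60977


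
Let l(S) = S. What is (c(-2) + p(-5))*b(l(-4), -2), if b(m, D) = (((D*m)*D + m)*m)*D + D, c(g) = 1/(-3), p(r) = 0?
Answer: 54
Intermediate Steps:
c(g) = -1/3
b(m, D) = D + D*m*(m + m*D**2) (b(m, D) = ((m*D**2 + m)*m)*D + D = ((m + m*D**2)*m)*D + D = (m*(m + m*D**2))*D + D = D*m*(m + m*D**2) + D = D + D*m*(m + m*D**2))
(c(-2) + p(-5))*b(l(-4), -2) = (-1/3 + 0)*(-2*(1 + (-4)**2 + (-2)**2*(-4)**2)) = -(-2)*(1 + 16 + 4*16)/3 = -(-2)*(1 + 16 + 64)/3 = -(-2)*81/3 = -1/3*(-162) = 54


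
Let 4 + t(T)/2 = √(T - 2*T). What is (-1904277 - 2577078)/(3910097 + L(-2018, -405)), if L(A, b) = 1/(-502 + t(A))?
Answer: -4416168879472889130/3853220438502152513 - 8962710*√2018/3853220438502152513 ≈ -1.1461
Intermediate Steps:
t(T) = -8 + 2*√(-T) (t(T) = -8 + 2*√(T - 2*T) = -8 + 2*√(-T))
L(A, b) = 1/(-510 + 2*√(-A)) (L(A, b) = 1/(-502 + (-8 + 2*√(-A))) = 1/(-510 + 2*√(-A)))
(-1904277 - 2577078)/(3910097 + L(-2018, -405)) = (-1904277 - 2577078)/(3910097 + 1/(2*(-255 + √(-1*(-2018))))) = -4481355/(3910097 + 1/(2*(-255 + √2018)))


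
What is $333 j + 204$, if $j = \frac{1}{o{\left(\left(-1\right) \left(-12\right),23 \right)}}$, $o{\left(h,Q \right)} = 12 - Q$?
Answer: $\frac{1911}{11} \approx 173.73$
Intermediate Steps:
$j = - \frac{1}{11}$ ($j = \frac{1}{12 - 23} = \frac{1}{-11} = - \frac{1}{11} \approx -0.090909$)
$333 j + 204 = 333 \left(- \frac{1}{11}\right) + 204 = - \frac{333}{11} + 204 = \frac{1911}{11}$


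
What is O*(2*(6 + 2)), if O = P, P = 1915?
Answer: 30640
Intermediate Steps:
O = 1915
O*(2*(6 + 2)) = 1915*(2*(6 + 2)) = 1915*(2*8) = 1915*16 = 30640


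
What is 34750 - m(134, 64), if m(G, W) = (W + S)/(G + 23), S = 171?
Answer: 5455515/157 ≈ 34749.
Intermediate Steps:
m(G, W) = (171 + W)/(23 + G) (m(G, W) = (W + 171)/(G + 23) = (171 + W)/(23 + G))
34750 - m(134, 64) = 34750 - (171 + 64)/(23 + 134) = 34750 - 235/157 = 5455515/157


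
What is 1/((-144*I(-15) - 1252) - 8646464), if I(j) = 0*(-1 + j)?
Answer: -1/8647716 ≈ -1.1564e-7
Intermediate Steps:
I(j) = 0
1/((-144*I(-15) - 1252) - 8646464) = 1/((-144*0 - 1252) - 8646464) = 1/((0 - 1252) - 8646464) = 1/(-1252 - 8646464) = 1/(-8647716) = -1/8647716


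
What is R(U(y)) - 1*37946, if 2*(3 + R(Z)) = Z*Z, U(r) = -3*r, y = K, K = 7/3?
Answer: -75849/2 ≈ -37925.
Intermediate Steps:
K = 7/3 (K = 7*(1/3) = 7/3 ≈ 2.3333)
y = 7/3 ≈ 2.3333
R(Z) = -3 + Z**2/2 (R(Z) = -3 + (Z*Z)/2 = -3 + Z**2/2)
R(U(y)) - 1*37946 = (-3 + (-3*7/3)**2/2) - 1*37946 = (-3 + (1/2)*(-7)**2) - 37946 = (-3 + (1/2)*49) - 37946 = (-3 + 49/2) - 37946 = 43/2 - 37946 = -75849/2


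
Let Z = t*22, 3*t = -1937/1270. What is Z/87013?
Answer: -21307/165759765 ≈ -0.00012854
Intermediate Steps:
t = -1937/3810 (t = (-1937/1270)/3 = (-1937*1/1270)/3 = (⅓)*(-1937/1270) = -1937/3810 ≈ -0.50840)
Z = -21307/1905 (Z = -1937/3810*22 = -21307/1905 ≈ -11.185)
Z/87013 = -21307/1905/87013 = -21307/1905*1/87013 = -21307/165759765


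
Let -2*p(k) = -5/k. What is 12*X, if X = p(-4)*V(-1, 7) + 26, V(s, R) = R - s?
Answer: 252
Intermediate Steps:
p(k) = 5/(2*k) (p(k) = -(-5)/(2*k) = 5/(2*k))
X = 21 (X = ((5/2)/(-4))*(7 - 1*(-1)) + 26 = ((5/2)*(-1/4))*(7 + 1) + 26 = -5/8*8 + 26 = -5 + 26 = 21)
12*X = 12*21 = 252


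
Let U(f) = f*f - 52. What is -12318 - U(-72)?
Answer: -17450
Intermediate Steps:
U(f) = -52 + f**2 (U(f) = f**2 - 52 = -52 + f**2)
-12318 - U(-72) = -12318 - (-52 + (-72)**2) = -12318 - (-52 + 5184) = -12318 - 1*5132 = -12318 - 5132 = -17450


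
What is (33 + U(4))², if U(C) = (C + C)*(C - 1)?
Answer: 3249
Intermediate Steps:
U(C) = 2*C*(-1 + C) (U(C) = (2*C)*(-1 + C) = 2*C*(-1 + C))
(33 + U(4))² = (33 + 2*4*(-1 + 4))² = (33 + 2*4*3)² = (33 + 24)² = 57² = 3249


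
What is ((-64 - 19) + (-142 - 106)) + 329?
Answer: -2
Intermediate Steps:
((-64 - 19) + (-142 - 106)) + 329 = (-83 - 248) + 329 = -331 + 329 = -2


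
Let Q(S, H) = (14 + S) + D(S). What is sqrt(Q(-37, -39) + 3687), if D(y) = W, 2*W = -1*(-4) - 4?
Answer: 4*sqrt(229) ≈ 60.531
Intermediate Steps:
W = 0 (W = (-1*(-4) - 4)/2 = (4 - 4)/2 = (1/2)*0 = 0)
D(y) = 0
Q(S, H) = 14 + S (Q(S, H) = (14 + S) + 0 = 14 + S)
sqrt(Q(-37, -39) + 3687) = sqrt((14 - 37) + 3687) = sqrt(-23 + 3687) = sqrt(3664) = 4*sqrt(229)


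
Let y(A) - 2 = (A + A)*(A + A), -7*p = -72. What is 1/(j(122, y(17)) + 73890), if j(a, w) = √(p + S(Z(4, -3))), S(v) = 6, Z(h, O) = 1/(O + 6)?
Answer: 86205/6369687431 - √798/38218124586 ≈ 1.3533e-5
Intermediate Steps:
Z(h, O) = 1/(6 + O)
p = 72/7 (p = -⅐*(-72) = 72/7 ≈ 10.286)
y(A) = 2 + 4*A² (y(A) = 2 + (A + A)*(A + A) = 2 + (2*A)*(2*A) = 2 + 4*A²)
j(a, w) = √798/7 (j(a, w) = √(72/7 + 6) = √(114/7) = √798/7)
1/(j(122, y(17)) + 73890) = 1/(√798/7 + 73890) = 1/(73890 + √798/7)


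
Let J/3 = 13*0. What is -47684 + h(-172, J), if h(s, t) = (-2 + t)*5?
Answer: -47694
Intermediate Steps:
J = 0 (J = 3*(13*0) = 3*0 = 0)
h(s, t) = -10 + 5*t
-47684 + h(-172, J) = -47684 + (-10 + 5*0) = -47684 + (-10 + 0) = -47684 - 10 = -47694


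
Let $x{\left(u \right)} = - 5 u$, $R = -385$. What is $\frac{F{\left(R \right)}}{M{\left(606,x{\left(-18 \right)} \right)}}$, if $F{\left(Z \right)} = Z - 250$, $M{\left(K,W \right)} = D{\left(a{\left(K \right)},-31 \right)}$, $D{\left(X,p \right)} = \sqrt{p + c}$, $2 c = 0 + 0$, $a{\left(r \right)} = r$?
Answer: $\frac{635 i \sqrt{31}}{31} \approx 114.05 i$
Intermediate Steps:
$c = 0$ ($c = \frac{0 + 0}{2} = \frac{1}{2} \cdot 0 = 0$)
$D{\left(X,p \right)} = \sqrt{p}$ ($D{\left(X,p \right)} = \sqrt{p + 0} = \sqrt{p}$)
$M{\left(K,W \right)} = i \sqrt{31}$ ($M{\left(K,W \right)} = \sqrt{-31} = i \sqrt{31}$)
$F{\left(Z \right)} = -250 + Z$ ($F{\left(Z \right)} = Z - 250 = -250 + Z$)
$\frac{F{\left(R \right)}}{M{\left(606,x{\left(-18 \right)} \right)}} = \frac{-250 - 385}{i \sqrt{31}} = - 635 \left(- \frac{i \sqrt{31}}{31}\right) = \frac{635 i \sqrt{31}}{31}$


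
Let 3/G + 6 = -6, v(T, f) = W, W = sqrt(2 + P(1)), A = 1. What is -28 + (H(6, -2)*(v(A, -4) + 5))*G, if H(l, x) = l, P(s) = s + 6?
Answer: -40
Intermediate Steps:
P(s) = 6 + s
W = 3 (W = sqrt(2 + (6 + 1)) = sqrt(2 + 7) = sqrt(9) = 3)
v(T, f) = 3
G = -1/4 (G = 3/(-6 - 6) = 3/(-12) = 3*(-1/12) = -1/4 ≈ -0.25000)
-28 + (H(6, -2)*(v(A, -4) + 5))*G = -28 + (6*(3 + 5))*(-1/4) = -28 + (6*8)*(-1/4) = -28 + 48*(-1/4) = -28 - 12 = -40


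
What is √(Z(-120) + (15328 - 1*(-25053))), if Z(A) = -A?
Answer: √40501 ≈ 201.25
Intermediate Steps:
√(Z(-120) + (15328 - 1*(-25053))) = √(-1*(-120) + (15328 - 1*(-25053))) = √(120 + (15328 + 25053)) = √(120 + 40381) = √40501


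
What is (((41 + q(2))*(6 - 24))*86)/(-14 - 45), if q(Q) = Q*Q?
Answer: 69660/59 ≈ 1180.7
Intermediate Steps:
q(Q) = Q²
(((41 + q(2))*(6 - 24))*86)/(-14 - 45) = (((41 + 2²)*(6 - 24))*86)/(-14 - 45) = (((41 + 4)*(-18))*86)/(-59) = ((45*(-18))*86)*(-1/59) = -810*86*(-1/59) = -69660*(-1/59) = 69660/59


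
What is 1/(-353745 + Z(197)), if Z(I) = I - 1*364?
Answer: -1/353912 ≈ -2.8256e-6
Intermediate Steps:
Z(I) = -364 + I (Z(I) = I - 364 = -364 + I)
1/(-353745 + Z(197)) = 1/(-353745 + (-364 + 197)) = 1/(-353745 - 167) = 1/(-353912) = -1/353912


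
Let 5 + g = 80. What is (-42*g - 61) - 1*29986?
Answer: -33197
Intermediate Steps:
g = 75 (g = -5 + 80 = 75)
(-42*g - 61) - 1*29986 = (-42*75 - 61) - 1*29986 = (-3150 - 61) - 29986 = -3211 - 29986 = -33197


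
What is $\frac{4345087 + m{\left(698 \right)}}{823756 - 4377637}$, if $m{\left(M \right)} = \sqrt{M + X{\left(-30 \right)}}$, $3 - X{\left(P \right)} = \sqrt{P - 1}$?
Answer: $- \frac{4345087}{3553881} - \frac{\sqrt{701 - i \sqrt{31}}}{3553881} \approx -1.2226 + 2.9586 \cdot 10^{-8} i$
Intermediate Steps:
$X{\left(P \right)} = 3 - \sqrt{-1 + P}$ ($X{\left(P \right)} = 3 - \sqrt{P - 1} = 3 - \sqrt{-1 + P}$)
$m{\left(M \right)} = \sqrt{3 + M - i \sqrt{31}}$ ($m{\left(M \right)} = \sqrt{M + \left(3 - \sqrt{-1 - 30}\right)} = \sqrt{M + \left(3 - \sqrt{-31}\right)} = \sqrt{M + \left(3 - i \sqrt{31}\right)} = \sqrt{3 + M - i \sqrt{31}}$)
$\frac{4345087 + m{\left(698 \right)}}{823756 - 4377637} = \frac{4345087 + \sqrt{3 + 698 - i \sqrt{31}}}{823756 - 4377637} = \frac{4345087 + \sqrt{701 - i \sqrt{31}}}{-3553881} = \left(4345087 + \sqrt{701 - i \sqrt{31}}\right) \left(- \frac{1}{3553881}\right) = - \frac{4345087}{3553881} - \frac{\sqrt{701 - i \sqrt{31}}}{3553881}$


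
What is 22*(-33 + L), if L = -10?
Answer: -946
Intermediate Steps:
22*(-33 + L) = 22*(-33 - 10) = 22*(-43) = -946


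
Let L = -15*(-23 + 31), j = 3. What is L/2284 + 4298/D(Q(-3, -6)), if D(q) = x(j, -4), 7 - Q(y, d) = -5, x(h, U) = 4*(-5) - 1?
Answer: -350684/1713 ≈ -204.72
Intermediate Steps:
x(h, U) = -21 (x(h, U) = -20 - 1 = -21)
Q(y, d) = 12 (Q(y, d) = 7 - 1*(-5) = 7 + 5 = 12)
D(q) = -21
L = -120 (L = -15*8 = -120)
L/2284 + 4298/D(Q(-3, -6)) = -120/2284 + 4298/(-21) = -120*1/2284 + 4298*(-1/21) = -30/571 - 614/3 = -350684/1713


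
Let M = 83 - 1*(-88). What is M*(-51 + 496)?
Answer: 76095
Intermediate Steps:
M = 171 (M = 83 + 88 = 171)
M*(-51 + 496) = 171*(-51 + 496) = 171*445 = 76095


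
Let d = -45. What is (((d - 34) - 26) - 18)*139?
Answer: -17097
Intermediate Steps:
(((d - 34) - 26) - 18)*139 = (((-45 - 34) - 26) - 18)*139 = ((-79 - 26) - 18)*139 = (-105 - 18)*139 = -123*139 = -17097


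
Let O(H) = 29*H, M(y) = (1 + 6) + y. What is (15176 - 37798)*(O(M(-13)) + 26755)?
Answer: -601315382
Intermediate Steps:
M(y) = 7 + y
(15176 - 37798)*(O(M(-13)) + 26755) = (15176 - 37798)*(29*(7 - 13) + 26755) = -22622*(29*(-6) + 26755) = -22622*(-174 + 26755) = -22622*26581 = -601315382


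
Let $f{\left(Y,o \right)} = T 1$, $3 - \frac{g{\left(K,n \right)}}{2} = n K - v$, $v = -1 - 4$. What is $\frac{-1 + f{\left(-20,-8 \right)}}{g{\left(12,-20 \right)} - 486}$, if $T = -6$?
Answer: $\frac{7}{10} \approx 0.7$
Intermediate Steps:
$v = -5$ ($v = -1 - 4 = -5$)
$g{\left(K,n \right)} = -4 - 2 K n$ ($g{\left(K,n \right)} = 6 - 2 \left(n K - -5\right) = 6 - 2 \left(K n + 5\right) = 6 - 2 \left(5 + K n\right) = 6 - \left(10 + 2 K n\right) = -4 - 2 K n$)
$f{\left(Y,o \right)} = -6$ ($f{\left(Y,o \right)} = \left(-6\right) 1 = -6$)
$\frac{-1 + f{\left(-20,-8 \right)}}{g{\left(12,-20 \right)} - 486} = \frac{-1 - 6}{\left(-4 - 24 \left(-20\right)\right) - 486} = - \frac{7}{\left(-4 + 480\right) - 486} = - \frac{7}{476 - 486} = - \frac{7}{-10} = \left(-7\right) \left(- \frac{1}{10}\right) = \frac{7}{10}$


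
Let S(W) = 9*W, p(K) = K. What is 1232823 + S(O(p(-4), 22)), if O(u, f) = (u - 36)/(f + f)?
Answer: 13560963/11 ≈ 1.2328e+6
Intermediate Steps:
O(u, f) = (-36 + u)/(2*f) (O(u, f) = (-36 + u)/((2*f)) = (-36 + u)*(1/(2*f)) = (-36 + u)/(2*f))
1232823 + S(O(p(-4), 22)) = 1232823 + 9*((½)*(-36 - 4)/22) = 1232823 + 9*((½)*(1/22)*(-40)) = 1232823 + 9*(-10/11) = 1232823 - 90/11 = 13560963/11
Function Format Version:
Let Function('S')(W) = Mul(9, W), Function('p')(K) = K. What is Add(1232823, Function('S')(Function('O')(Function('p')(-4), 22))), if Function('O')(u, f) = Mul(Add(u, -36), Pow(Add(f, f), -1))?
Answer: Rational(13560963, 11) ≈ 1.2328e+6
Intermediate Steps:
Function('O')(u, f) = Mul(Rational(1, 2), Pow(f, -1), Add(-36, u)) (Function('O')(u, f) = Mul(Add(-36, u), Pow(Mul(2, f), -1)) = Mul(Add(-36, u), Mul(Rational(1, 2), Pow(f, -1))) = Mul(Rational(1, 2), Pow(f, -1), Add(-36, u)))
Add(1232823, Function('S')(Function('O')(Function('p')(-4), 22))) = Add(1232823, Mul(9, Mul(Rational(1, 2), Pow(22, -1), Add(-36, -4)))) = Add(1232823, Mul(9, Mul(Rational(1, 2), Rational(1, 22), -40))) = Add(1232823, Mul(9, Rational(-10, 11))) = Add(1232823, Rational(-90, 11)) = Rational(13560963, 11)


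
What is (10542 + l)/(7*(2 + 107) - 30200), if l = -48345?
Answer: 37803/29437 ≈ 1.2842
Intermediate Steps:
(10542 + l)/(7*(2 + 107) - 30200) = (10542 - 48345)/(7*(2 + 107) - 30200) = -37803/(7*109 - 30200) = -37803/(763 - 30200) = -37803/(-29437) = -37803*(-1/29437) = 37803/29437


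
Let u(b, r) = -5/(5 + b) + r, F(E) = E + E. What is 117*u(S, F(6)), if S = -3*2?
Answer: 1989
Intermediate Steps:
F(E) = 2*E
S = -6
u(b, r) = r - 5/(5 + b) (u(b, r) = -5/(5 + b) + r = r - 5/(5 + b))
117*u(S, F(6)) = 117*((-5 + 5*(2*6) - 12*6)/(5 - 6)) = 117*((-5 + 5*12 - 6*12)/(-1)) = 117*(-(-5 + 60 - 72)) = 117*(-1*(-17)) = 117*17 = 1989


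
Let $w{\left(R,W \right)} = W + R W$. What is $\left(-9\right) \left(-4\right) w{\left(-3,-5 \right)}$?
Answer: $360$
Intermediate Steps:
$\left(-9\right) \left(-4\right) w{\left(-3,-5 \right)} = \left(-9\right) \left(-4\right) \left(- 5 \left(1 - 3\right)\right) = 36 \left(\left(-5\right) \left(-2\right)\right) = 36 \cdot 10 = 360$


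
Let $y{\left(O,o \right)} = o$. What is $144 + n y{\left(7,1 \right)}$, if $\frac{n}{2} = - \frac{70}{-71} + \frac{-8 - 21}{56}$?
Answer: $\frac{288133}{1988} \approx 144.94$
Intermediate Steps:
$n = \frac{1861}{1988}$ ($n = 2 \left(- \frac{70}{-71} + \frac{-8 - 21}{56}\right) = 2 \left(\left(-70\right) \left(- \frac{1}{71}\right) + \left(-8 - 21\right) \frac{1}{56}\right) = 2 \left(\frac{70}{71} - \frac{29}{56}\right) = 2 \cdot \frac{1861}{3976} = \frac{1861}{1988} \approx 0.93612$)
$144 + n y{\left(7,1 \right)} = 144 + \frac{1861}{1988} \cdot 1 = 144 + \frac{1861}{1988} = \frac{288133}{1988}$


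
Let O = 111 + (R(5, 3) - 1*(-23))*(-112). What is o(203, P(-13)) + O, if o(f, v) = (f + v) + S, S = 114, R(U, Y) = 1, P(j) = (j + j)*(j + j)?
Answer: -1584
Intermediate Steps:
P(j) = 4*j**2 (P(j) = (2*j)*(2*j) = 4*j**2)
o(f, v) = 114 + f + v (o(f, v) = (f + v) + 114 = 114 + f + v)
O = -2577 (O = 111 + (1 - 1*(-23))*(-112) = 111 + (1 + 23)*(-112) = 111 + 24*(-112) = 111 - 2688 = -2577)
o(203, P(-13)) + O = (114 + 203 + 4*(-13)**2) - 2577 = (114 + 203 + 4*169) - 2577 = (114 + 203 + 676) - 2577 = 993 - 2577 = -1584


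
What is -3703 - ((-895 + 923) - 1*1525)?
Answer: -2206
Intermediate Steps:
-3703 - ((-895 + 923) - 1*1525) = -3703 - (28 - 1525) = -3703 - 1*(-1497) = -3703 + 1497 = -2206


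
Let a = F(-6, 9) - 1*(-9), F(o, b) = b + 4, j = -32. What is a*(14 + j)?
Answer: -396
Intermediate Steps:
F(o, b) = 4 + b
a = 22 (a = (4 + 9) - 1*(-9) = 13 + 9 = 22)
a*(14 + j) = 22*(14 - 32) = 22*(-18) = -396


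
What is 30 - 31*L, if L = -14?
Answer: 464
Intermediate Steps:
30 - 31*L = 30 - 31*(-14) = 30 + 434 = 464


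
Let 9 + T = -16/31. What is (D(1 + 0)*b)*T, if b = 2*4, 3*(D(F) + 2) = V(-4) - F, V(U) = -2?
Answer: 7080/31 ≈ 228.39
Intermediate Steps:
D(F) = -8/3 - F/3 (D(F) = -2 + (-2 - F)/3 = -2 + (-⅔ - F/3) = -8/3 - F/3)
b = 8
T = -295/31 (T = -9 - 16/31 = -295/31 ≈ -9.5161)
(D(1 + 0)*b)*T = ((-8/3 - (1 + 0)/3)*8)*(-295/31) = ((-8/3 - ⅓*1)*8)*(-295/31) = ((-8/3 - ⅓)*8)*(-295/31) = -3*8*(-295/31) = -24*(-295/31) = 7080/31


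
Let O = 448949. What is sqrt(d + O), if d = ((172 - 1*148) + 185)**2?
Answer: sqrt(492630) ≈ 701.88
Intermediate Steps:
d = 43681 (d = ((172 - 148) + 185)**2 = (24 + 185)**2 = 209**2 = 43681)
sqrt(d + O) = sqrt(43681 + 448949) = sqrt(492630)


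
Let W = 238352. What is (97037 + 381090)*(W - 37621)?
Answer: 95974910837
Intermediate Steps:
(97037 + 381090)*(W - 37621) = (97037 + 381090)*(238352 - 37621) = 478127*200731 = 95974910837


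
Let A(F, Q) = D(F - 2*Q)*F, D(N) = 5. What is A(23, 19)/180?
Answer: 23/36 ≈ 0.63889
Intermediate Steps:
A(F, Q) = 5*F
A(23, 19)/180 = (5*23)/180 = 115*(1/180) = 23/36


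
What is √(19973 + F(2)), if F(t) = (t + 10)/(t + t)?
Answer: 2*√4994 ≈ 141.34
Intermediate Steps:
F(t) = (10 + t)/(2*t) (F(t) = (10 + t)/((2*t)) = (10 + t)*(1/(2*t)) = (10 + t)/(2*t))
√(19973 + F(2)) = √(19973 + (½)*(10 + 2)/2) = √(19973 + (½)*(½)*12) = √(19973 + 3) = √19976 = 2*√4994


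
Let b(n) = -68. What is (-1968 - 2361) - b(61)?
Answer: -4261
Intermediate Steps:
(-1968 - 2361) - b(61) = (-1968 - 2361) - 1*(-68) = -4329 + 68 = -4261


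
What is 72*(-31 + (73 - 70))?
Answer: -2016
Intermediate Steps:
72*(-31 + (73 - 70)) = 72*(-31 + 3) = 72*(-28) = -2016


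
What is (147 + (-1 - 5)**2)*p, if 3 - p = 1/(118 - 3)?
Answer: 62952/115 ≈ 547.41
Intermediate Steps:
p = 344/115 (p = 3 - 1/(118 - 3) = 3 - 1/115 = 344/115 ≈ 2.9913)
(147 + (-1 - 5)**2)*p = (147 + (-1 - 5)**2)*(344/115) = (147 + (-6)**2)*(344/115) = (147 + 36)*(344/115) = 183*(344/115) = 62952/115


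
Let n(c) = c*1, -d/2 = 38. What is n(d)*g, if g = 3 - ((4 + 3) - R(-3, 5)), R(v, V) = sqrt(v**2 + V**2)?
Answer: 304 - 76*sqrt(34) ≈ -139.15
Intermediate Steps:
d = -76 (d = -2*38 = -76)
n(c) = c
R(v, V) = sqrt(V**2 + v**2)
g = -4 + sqrt(34) (g = 3 - ((4 + 3) - sqrt(5**2 + (-3)**2)) = 3 - (7 - sqrt(25 + 9)) = 3 - (7 - sqrt(34)) = 3 + (-7 + sqrt(34)) = -4 + sqrt(34) ≈ 1.8310)
n(d)*g = -76*(-4 + sqrt(34)) = 304 - 76*sqrt(34)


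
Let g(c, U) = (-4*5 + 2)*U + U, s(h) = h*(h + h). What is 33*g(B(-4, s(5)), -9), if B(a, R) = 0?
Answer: 5049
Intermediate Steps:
s(h) = 2*h² (s(h) = h*(2*h) = 2*h²)
g(c, U) = -17*U (g(c, U) = (-20 + 2)*U + U = -18*U + U = -17*U)
33*g(B(-4, s(5)), -9) = 33*(-17*(-9)) = 33*153 = 5049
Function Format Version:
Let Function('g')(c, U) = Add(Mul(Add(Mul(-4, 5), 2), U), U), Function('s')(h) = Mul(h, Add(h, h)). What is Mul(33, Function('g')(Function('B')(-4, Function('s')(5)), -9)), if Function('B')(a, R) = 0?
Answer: 5049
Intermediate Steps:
Function('s')(h) = Mul(2, Pow(h, 2)) (Function('s')(h) = Mul(h, Mul(2, h)) = Mul(2, Pow(h, 2)))
Function('g')(c, U) = Mul(-17, U) (Function('g')(c, U) = Add(Mul(Add(-20, 2), U), U) = Add(Mul(-18, U), U) = Mul(-17, U))
Mul(33, Function('g')(Function('B')(-4, Function('s')(5)), -9)) = Mul(33, Mul(-17, -9)) = Mul(33, 153) = 5049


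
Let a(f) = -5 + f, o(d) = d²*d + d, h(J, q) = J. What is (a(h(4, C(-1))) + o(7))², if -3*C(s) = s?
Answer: 121801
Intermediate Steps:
C(s) = -s/3
o(d) = d + d³ (o(d) = d³ + d = d + d³)
(a(h(4, C(-1))) + o(7))² = ((-5 + 4) + (7 + 7³))² = (-1 + (7 + 343))² = (-1 + 350)² = 349² = 121801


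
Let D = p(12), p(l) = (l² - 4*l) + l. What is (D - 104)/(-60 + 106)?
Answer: 2/23 ≈ 0.086957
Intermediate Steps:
p(l) = l² - 3*l
D = 108 (D = 12*(-3 + 12) = 12*9 = 108)
(D - 104)/(-60 + 106) = (108 - 104)/(-60 + 106) = 4/46 = 4*(1/46) = 2/23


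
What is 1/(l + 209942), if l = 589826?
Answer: 1/799768 ≈ 1.2504e-6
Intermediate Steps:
1/(l + 209942) = 1/(589826 + 209942) = 1/799768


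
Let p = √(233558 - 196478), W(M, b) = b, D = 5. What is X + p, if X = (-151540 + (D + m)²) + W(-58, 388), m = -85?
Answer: -144752 + 6*√1030 ≈ -1.4456e+5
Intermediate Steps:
p = 6*√1030 (p = √37080 = 6*√1030 ≈ 192.56)
X = -144752 (X = (-151540 + (5 - 85)²) + 388 = (-151540 + (-80)²) + 388 = (-151540 + 6400) + 388 = -145140 + 388 = -144752)
X + p = -144752 + 6*√1030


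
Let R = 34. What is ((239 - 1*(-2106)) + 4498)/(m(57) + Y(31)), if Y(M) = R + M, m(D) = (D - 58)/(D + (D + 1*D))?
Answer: 1170153/11114 ≈ 105.29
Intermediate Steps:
m(D) = (-58 + D)/(3*D) (m(D) = (-58 + D)/(D + (D + D)) = (-58 + D)/(D + 2*D) = (-58 + D)/((3*D)) = (-58 + D)*(1/(3*D)) = (-58 + D)/(3*D))
Y(M) = 34 + M
((239 - 1*(-2106)) + 4498)/(m(57) + Y(31)) = ((239 - 1*(-2106)) + 4498)/((1/3)*(-58 + 57)/57 + (34 + 31)) = ((239 + 2106) + 4498)/((1/3)*(1/57)*(-1) + 65) = (2345 + 4498)/(-1/171 + 65) = 6843/(11114/171) = 6843*(171/11114) = 1170153/11114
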